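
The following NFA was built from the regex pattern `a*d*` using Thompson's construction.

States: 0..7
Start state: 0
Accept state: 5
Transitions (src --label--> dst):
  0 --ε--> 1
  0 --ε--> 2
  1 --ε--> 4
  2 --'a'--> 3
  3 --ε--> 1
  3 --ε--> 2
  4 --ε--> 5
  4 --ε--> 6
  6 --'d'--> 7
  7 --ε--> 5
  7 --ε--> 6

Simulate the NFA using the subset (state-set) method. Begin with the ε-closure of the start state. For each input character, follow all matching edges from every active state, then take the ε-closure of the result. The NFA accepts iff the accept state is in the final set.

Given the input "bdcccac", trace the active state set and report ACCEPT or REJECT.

S₀ = ε-closure({0}) = {0,1,2,4,5,6}
'b' @ 1: {}  — state set empty
rest 'dcccac' ignored (set empty)
final: {}; accept 5 not in set

Answer: REJECT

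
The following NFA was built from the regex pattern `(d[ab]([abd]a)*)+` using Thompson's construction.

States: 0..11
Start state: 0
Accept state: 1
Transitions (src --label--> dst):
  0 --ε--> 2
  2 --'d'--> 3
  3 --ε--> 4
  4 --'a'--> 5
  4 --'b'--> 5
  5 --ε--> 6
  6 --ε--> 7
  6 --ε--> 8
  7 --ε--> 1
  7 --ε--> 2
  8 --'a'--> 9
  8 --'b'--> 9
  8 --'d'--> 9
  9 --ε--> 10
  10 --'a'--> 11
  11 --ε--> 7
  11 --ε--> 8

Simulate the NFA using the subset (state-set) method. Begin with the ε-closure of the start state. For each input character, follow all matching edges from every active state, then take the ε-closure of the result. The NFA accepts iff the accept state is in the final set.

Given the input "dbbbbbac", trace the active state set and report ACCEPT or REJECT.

initial (ε-close {0}): {0,2}
'd' @ 1: {3,4}
'b' @ 2: {1,2,5,6,7,8}  (accept∈set)
'b' @ 3: {9,10}
'b' @ 4: {}  — no active states
rest 'bbac' ignored (set empty)
final: {}; accept 1 not in set

Answer: REJECT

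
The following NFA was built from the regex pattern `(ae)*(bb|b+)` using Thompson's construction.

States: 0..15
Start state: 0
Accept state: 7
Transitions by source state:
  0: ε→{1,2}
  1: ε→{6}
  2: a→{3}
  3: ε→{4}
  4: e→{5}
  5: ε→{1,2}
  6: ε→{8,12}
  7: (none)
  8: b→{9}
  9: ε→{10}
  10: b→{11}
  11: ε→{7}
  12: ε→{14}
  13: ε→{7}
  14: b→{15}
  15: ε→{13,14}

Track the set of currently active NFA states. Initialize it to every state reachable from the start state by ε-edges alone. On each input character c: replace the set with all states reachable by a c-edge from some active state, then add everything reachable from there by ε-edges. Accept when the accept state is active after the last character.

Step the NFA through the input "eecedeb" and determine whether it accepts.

Answer: REJECT

Steps:
initial (ε-close {0}): {0,1,2,6,8,12,14}
'e' @ 1: {}  — state set empty
rest 'ecedeb' ignored (set empty)
final: {}; accept 7 not in set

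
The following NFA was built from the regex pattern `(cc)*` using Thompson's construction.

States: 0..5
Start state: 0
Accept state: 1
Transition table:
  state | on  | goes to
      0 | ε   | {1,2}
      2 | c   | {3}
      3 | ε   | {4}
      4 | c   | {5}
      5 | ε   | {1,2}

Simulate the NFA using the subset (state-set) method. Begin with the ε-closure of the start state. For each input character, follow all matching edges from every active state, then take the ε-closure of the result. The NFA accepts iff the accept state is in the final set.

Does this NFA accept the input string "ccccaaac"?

initial (ε-close {0}): {0,1,2}
'c' @ 1: {3,4}
'c' @ 2: {1,2,5}  (accept∈set)
'c' @ 3: {3,4}
'c' @ 4: {1,2,5}  (accept∈set)
'a' @ 5: {}  — state set empty
rest 'aac' ignored (set empty)
final: {}; accept 1 not in set

Answer: REJECT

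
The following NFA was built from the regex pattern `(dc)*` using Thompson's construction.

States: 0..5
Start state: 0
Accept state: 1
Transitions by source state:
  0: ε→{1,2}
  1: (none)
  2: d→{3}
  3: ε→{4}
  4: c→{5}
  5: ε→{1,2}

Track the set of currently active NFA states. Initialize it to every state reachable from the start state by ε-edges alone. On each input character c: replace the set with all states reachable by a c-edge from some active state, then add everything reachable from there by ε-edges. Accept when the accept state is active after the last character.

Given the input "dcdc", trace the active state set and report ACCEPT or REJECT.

S₀ = ε-closure({0}) = {0,1,2}
'd' @ 1: {3,4}
'c' @ 2: {1,2,5}  ✓accept
'd' @ 3: {3,4}
'c' @ 4: {1,2,5}  ✓accept
end set {1,2,5} — state 1 in

Answer: ACCEPT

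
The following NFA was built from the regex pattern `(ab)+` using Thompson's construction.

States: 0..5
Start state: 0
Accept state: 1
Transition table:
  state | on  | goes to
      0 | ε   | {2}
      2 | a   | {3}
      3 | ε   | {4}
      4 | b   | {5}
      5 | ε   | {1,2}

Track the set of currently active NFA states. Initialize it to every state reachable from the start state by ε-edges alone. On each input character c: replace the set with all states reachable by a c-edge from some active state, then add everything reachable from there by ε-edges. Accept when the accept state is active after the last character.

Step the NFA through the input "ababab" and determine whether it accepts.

Answer: ACCEPT

Trace:
S₀ = ε-closure({0}) = {0,2}
'a' @ 1: {3,4}
'b' @ 2: {1,2,5}  (accept∈set)
'a' @ 3: {3,4}
'b' @ 4: {1,2,5}  (accept∈set)
'a' @ 5: {3,4}
'b' @ 6: {1,2,5}  (accept∈set)
final: {1,2,5}; accept 1 in set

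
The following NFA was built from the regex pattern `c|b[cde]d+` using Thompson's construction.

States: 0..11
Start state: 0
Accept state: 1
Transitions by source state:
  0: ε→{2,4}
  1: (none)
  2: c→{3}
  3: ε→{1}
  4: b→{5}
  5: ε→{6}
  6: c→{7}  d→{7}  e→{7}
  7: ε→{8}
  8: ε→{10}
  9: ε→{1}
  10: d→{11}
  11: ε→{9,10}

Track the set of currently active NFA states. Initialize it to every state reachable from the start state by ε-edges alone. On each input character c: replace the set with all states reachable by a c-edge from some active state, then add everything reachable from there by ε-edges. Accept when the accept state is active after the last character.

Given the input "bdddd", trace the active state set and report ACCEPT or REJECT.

start: ε-closure({0}) = {0,2,4}
'b' @ 1: {5,6}
'd' @ 2: {7,8,10}
'd' @ 3: {1,9,10,11}  [accepting]
'd' @ 4: {1,9,10,11}  [accepting]
'd' @ 5: {1,9,10,11}  [accepting]
end set {1,9,10,11} — state 1 in

Answer: ACCEPT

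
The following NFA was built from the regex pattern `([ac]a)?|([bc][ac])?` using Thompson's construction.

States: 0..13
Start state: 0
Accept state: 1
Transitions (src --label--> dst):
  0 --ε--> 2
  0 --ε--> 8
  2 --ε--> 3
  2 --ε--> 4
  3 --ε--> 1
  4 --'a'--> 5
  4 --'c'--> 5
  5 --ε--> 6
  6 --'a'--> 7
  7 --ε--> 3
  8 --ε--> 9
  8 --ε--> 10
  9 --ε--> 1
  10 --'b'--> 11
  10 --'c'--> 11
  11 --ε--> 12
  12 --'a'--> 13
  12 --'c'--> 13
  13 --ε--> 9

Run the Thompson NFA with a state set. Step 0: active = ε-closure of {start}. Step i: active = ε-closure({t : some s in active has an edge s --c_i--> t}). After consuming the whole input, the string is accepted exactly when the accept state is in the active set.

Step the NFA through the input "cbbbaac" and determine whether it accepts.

Answer: REJECT

Derivation:
start: ε-closure({0}) = {0,1,2,3,4,8,9,10}
'c' @ 1: {5,6,11,12}
'b' @ 2: {}  — no active states
rest 'bbaac' ignored (set empty)
final: {}; accept 1 not in set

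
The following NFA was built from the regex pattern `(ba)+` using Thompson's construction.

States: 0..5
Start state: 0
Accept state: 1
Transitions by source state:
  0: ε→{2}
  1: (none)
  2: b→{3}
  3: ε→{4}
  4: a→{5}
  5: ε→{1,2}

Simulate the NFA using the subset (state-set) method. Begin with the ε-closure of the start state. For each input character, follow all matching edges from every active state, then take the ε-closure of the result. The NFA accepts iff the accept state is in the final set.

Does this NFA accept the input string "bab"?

start: ε-closure({0}) = {0,2}
'b' @ 1: {3,4}
'a' @ 2: {1,2,5}  ✓accept
'b' @ 3: {3,4}
end set {3,4} — state 1 not in

Answer: REJECT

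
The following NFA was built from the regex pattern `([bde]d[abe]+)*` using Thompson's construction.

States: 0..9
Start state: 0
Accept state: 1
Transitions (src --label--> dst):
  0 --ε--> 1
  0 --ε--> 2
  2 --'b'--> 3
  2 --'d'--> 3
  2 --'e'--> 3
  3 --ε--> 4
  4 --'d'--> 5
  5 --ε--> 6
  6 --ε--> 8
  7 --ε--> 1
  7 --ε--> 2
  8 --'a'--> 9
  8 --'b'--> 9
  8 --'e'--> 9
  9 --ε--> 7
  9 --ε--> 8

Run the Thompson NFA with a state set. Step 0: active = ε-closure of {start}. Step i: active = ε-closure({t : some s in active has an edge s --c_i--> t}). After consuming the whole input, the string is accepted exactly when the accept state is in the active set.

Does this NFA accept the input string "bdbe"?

S₀ = ε-closure({0}) = {0,1,2}
'b' @ 1: {3,4}
'd' @ 2: {5,6,8}
'b' @ 3: {1,2,7,8,9}  [accepting]
'e' @ 4: {1,2,3,4,7,8,9}  [accepting]
after full input: {1,2,3,4,7,8,9}  (accept=1 in)

Answer: ACCEPT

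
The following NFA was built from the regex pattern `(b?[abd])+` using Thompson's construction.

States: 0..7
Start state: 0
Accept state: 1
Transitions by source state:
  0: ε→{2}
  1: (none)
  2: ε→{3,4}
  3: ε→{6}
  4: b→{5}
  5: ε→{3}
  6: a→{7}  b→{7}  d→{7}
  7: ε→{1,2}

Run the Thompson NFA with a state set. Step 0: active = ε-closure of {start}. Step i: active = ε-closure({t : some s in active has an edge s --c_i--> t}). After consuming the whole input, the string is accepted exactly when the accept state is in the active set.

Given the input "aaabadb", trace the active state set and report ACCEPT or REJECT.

S₀ = ε-closure({0}) = {0,2,3,4,6}
'a' @ 1: {1,2,3,4,6,7}  (accept∈set)
'a' @ 2: {1,2,3,4,6,7}  (accept∈set)
'a' @ 3: {1,2,3,4,6,7}  (accept∈set)
'b' @ 4: {1,2,3,4,5,6,7}  (accept∈set)
'a' @ 5: {1,2,3,4,6,7}  (accept∈set)
'd' @ 6: {1,2,3,4,6,7}  (accept∈set)
'b' @ 7: {1,2,3,4,5,6,7}  (accept∈set)
final: {1,2,3,4,5,6,7}; accept 1 in set

Answer: ACCEPT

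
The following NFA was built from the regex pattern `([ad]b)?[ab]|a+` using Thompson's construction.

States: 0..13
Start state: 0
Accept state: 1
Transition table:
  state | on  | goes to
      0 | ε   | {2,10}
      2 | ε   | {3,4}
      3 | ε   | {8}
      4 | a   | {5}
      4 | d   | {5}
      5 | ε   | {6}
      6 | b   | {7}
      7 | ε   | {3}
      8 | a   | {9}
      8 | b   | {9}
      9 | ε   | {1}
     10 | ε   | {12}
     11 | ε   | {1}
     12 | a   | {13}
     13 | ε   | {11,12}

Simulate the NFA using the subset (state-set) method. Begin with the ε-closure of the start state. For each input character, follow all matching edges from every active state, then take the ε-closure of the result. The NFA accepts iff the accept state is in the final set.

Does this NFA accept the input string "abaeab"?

initial (ε-close {0}): {0,2,3,4,8,10,12}
'a' @ 1: {1,5,6,9,11,12,13}  (accept∈set)
'b' @ 2: {3,7,8}
'a' @ 3: {1,9}  (accept∈set)
'e' @ 4: {}  — state set empty
rest 'ab' ignored (set empty)
final: {}; accept 1 not in set

Answer: REJECT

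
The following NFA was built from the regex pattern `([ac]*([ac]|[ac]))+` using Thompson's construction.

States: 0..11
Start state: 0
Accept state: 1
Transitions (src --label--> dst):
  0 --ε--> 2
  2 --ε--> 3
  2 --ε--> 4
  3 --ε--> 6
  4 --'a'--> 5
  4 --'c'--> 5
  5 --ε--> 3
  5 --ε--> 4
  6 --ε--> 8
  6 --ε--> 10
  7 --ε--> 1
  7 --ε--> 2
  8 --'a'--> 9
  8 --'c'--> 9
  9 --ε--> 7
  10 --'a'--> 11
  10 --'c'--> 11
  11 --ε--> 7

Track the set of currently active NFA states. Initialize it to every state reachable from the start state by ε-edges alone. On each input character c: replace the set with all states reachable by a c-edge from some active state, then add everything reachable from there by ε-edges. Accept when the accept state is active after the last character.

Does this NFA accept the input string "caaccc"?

S₀ = ε-closure({0}) = {0,2,3,4,6,8,10}
'c' @ 1: {1,2,3,4,5,6,7,8,9,10,11}  ✓accept
'a' @ 2: {1,2,3,4,5,6,7,8,9,10,11}  ✓accept
'a' @ 3: {1,2,3,4,5,6,7,8,9,10,11}  ✓accept
'c' @ 4: {1,2,3,4,5,6,7,8,9,10,11}  ✓accept
'c' @ 5: {1,2,3,4,5,6,7,8,9,10,11}  ✓accept
'c' @ 6: {1,2,3,4,5,6,7,8,9,10,11}  ✓accept
end set {1,2,3,4,5,6,7,8,9,10,11} — state 1 in

Answer: ACCEPT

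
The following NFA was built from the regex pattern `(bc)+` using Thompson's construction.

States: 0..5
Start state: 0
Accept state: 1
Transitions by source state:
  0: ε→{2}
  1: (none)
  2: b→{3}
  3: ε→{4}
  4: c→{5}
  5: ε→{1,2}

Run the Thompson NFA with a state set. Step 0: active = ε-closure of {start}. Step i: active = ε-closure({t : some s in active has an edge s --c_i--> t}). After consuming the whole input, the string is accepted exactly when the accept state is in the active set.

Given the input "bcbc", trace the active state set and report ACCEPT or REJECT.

initial (ε-close {0}): {0,2}
'b' @ 1: {3,4}
'c' @ 2: {1,2,5}  ✓accept
'b' @ 3: {3,4}
'c' @ 4: {1,2,5}  ✓accept
end set {1,2,5} — state 1 in

Answer: ACCEPT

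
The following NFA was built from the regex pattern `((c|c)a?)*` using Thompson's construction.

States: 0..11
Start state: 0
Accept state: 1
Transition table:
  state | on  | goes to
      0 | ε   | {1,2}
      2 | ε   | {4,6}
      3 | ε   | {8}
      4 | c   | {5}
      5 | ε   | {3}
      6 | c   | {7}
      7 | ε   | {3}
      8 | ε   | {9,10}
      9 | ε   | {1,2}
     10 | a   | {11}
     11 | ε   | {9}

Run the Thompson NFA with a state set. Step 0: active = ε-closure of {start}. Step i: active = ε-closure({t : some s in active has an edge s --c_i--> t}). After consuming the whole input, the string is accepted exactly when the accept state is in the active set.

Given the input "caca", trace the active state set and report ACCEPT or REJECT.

S₀ = ε-closure({0}) = {0,1,2,4,6}
'c' @ 1: {1,2,3,4,5,6,7,8,9,10}  (accept∈set)
'a' @ 2: {1,2,4,6,9,11}  (accept∈set)
'c' @ 3: {1,2,3,4,5,6,7,8,9,10}  (accept∈set)
'a' @ 4: {1,2,4,6,9,11}  (accept∈set)
final: {1,2,4,6,9,11}; accept 1 in set

Answer: ACCEPT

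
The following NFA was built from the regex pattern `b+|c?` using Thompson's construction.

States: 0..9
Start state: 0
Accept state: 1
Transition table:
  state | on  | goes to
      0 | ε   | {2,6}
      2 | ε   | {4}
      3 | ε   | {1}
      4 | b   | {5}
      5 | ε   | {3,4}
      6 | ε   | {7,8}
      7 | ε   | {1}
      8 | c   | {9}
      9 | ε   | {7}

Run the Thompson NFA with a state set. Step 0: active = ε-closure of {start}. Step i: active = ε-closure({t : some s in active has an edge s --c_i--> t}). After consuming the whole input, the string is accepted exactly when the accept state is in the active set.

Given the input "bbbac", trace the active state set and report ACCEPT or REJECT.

start: ε-closure({0}) = {0,1,2,4,6,7,8}
'b' @ 1: {1,3,4,5}  ✓accept
'b' @ 2: {1,3,4,5}  ✓accept
'b' @ 3: {1,3,4,5}  ✓accept
'a' @ 4: {}  — state set empty
rest 'c' ignored (set empty)
final: {}; accept 1 not in set

Answer: REJECT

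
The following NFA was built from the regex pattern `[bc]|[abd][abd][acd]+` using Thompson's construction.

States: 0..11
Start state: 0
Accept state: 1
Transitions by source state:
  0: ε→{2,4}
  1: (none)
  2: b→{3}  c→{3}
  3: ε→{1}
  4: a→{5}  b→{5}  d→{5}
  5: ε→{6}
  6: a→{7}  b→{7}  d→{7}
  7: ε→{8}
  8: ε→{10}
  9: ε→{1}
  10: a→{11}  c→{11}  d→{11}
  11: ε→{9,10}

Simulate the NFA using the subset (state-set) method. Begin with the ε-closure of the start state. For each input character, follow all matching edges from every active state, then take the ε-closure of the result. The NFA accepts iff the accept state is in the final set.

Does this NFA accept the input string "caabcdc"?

S₀ = ε-closure({0}) = {0,2,4}
'c' @ 1: {1,3}  [accepting]
'a' @ 2: {}  — no active states
rest 'abcdc' ignored (set empty)
end set {} — state 1 not in

Answer: REJECT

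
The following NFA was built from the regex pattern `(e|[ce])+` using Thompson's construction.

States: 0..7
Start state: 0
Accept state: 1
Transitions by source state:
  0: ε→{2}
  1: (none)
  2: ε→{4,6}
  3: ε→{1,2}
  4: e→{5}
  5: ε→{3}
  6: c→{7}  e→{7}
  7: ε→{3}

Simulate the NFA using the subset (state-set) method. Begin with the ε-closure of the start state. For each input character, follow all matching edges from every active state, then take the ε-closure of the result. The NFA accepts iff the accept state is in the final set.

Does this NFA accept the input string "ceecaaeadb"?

initial (ε-close {0}): {0,2,4,6}
'c' @ 1: {1,2,3,4,6,7}  [accepting]
'e' @ 2: {1,2,3,4,5,6,7}  [accepting]
'e' @ 3: {1,2,3,4,5,6,7}  [accepting]
'c' @ 4: {1,2,3,4,6,7}  [accepting]
'a' @ 5: {}  — dead — no transitions
rest 'aeadb' ignored (set empty)
after full input: {}  (accept=1 not in)

Answer: REJECT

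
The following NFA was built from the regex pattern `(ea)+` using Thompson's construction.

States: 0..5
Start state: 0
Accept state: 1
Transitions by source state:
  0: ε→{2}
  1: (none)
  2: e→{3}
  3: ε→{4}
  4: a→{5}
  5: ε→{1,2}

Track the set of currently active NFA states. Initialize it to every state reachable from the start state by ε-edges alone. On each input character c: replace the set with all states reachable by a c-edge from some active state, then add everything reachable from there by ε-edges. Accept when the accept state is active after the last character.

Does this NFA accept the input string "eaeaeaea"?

Answer: ACCEPT

Derivation:
initial (ε-close {0}): {0,2}
'e' @ 1: {3,4}
'a' @ 2: {1,2,5}  (accept∈set)
'e' @ 3: {3,4}
'a' @ 4: {1,2,5}  (accept∈set)
'e' @ 5: {3,4}
'a' @ 6: {1,2,5}  (accept∈set)
'e' @ 7: {3,4}
'a' @ 8: {1,2,5}  (accept∈set)
after full input: {1,2,5}  (accept=1 in)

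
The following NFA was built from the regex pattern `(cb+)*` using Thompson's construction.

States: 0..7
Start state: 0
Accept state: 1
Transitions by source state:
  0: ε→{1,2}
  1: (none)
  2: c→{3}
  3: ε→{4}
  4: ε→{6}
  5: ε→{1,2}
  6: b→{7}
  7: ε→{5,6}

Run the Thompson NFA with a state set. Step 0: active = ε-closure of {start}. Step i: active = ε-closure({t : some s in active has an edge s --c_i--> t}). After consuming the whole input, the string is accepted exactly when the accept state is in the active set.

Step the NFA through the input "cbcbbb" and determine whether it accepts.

Answer: ACCEPT

Steps:
initial (ε-close {0}): {0,1,2}
'c' @ 1: {3,4,6}
'b' @ 2: {1,2,5,6,7}  [accepting]
'c' @ 3: {3,4,6}
'b' @ 4: {1,2,5,6,7}  [accepting]
'b' @ 5: {1,2,5,6,7}  [accepting]
'b' @ 6: {1,2,5,6,7}  [accepting]
after full input: {1,2,5,6,7}  (accept=1 in)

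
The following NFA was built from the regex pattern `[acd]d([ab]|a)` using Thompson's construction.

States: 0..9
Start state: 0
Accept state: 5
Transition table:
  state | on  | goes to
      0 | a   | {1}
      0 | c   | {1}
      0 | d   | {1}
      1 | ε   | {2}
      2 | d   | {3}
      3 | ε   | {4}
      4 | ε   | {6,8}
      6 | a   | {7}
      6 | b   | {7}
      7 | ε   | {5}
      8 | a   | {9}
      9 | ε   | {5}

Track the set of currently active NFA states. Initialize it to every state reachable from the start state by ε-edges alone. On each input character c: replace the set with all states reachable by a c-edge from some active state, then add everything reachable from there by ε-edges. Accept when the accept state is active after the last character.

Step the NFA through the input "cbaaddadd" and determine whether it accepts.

Answer: REJECT

Derivation:
start: ε-closure({0}) = {0}
'c' @ 1: {1,2}
'b' @ 2: {}  — state set empty
rest 'aaddadd' ignored (set empty)
final: {}; accept 5 not in set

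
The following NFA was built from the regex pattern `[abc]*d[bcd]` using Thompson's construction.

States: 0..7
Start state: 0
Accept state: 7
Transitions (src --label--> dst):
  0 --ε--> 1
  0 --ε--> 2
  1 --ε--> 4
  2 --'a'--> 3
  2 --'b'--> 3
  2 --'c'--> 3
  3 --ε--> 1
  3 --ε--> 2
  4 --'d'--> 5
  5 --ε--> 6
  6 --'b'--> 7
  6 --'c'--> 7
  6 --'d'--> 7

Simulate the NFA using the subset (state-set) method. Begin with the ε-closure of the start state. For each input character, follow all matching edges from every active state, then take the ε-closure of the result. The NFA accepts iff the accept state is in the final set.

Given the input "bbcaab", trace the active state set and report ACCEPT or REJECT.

Answer: REJECT

Trace:
S₀ = ε-closure({0}) = {0,1,2,4}
'b' @ 1: {1,2,3,4}
'b' @ 2: {1,2,3,4}
'c' @ 3: {1,2,3,4}
'a' @ 4: {1,2,3,4}
'a' @ 5: {1,2,3,4}
'b' @ 6: {1,2,3,4}
final: {1,2,3,4}; accept 7 not in set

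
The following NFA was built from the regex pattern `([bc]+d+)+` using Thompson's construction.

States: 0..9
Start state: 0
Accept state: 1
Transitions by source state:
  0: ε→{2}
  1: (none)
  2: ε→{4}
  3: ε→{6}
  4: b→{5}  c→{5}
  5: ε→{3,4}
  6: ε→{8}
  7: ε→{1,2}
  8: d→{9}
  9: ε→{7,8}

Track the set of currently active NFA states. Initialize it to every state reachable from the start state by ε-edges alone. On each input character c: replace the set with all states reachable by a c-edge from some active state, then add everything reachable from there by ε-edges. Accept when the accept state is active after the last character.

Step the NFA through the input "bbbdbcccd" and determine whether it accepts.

S₀ = ε-closure({0}) = {0,2,4}
'b' @ 1: {3,4,5,6,8}
'b' @ 2: {3,4,5,6,8}
'b' @ 3: {3,4,5,6,8}
'd' @ 4: {1,2,4,7,8,9}  (accept∈set)
'b' @ 5: {3,4,5,6,8}
'c' @ 6: {3,4,5,6,8}
'c' @ 7: {3,4,5,6,8}
'c' @ 8: {3,4,5,6,8}
'd' @ 9: {1,2,4,7,8,9}  (accept∈set)
after full input: {1,2,4,7,8,9}  (accept=1 in)

Answer: ACCEPT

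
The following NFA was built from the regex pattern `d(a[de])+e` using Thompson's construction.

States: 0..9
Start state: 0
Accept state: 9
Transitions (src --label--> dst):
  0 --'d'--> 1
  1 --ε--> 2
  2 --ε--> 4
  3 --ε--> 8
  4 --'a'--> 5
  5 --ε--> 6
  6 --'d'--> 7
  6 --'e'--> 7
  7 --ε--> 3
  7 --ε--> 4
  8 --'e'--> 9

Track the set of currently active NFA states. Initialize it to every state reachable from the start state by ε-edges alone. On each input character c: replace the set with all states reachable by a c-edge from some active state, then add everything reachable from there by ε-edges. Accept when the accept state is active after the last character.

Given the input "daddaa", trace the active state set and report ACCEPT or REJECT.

initial (ε-close {0}): {0}
'd' @ 1: {1,2,4}
'a' @ 2: {5,6}
'd' @ 3: {3,4,7,8}
'd' @ 4: {}  — no active states
rest 'aa' ignored (set empty)
after full input: {}  (accept=9 not in)

Answer: REJECT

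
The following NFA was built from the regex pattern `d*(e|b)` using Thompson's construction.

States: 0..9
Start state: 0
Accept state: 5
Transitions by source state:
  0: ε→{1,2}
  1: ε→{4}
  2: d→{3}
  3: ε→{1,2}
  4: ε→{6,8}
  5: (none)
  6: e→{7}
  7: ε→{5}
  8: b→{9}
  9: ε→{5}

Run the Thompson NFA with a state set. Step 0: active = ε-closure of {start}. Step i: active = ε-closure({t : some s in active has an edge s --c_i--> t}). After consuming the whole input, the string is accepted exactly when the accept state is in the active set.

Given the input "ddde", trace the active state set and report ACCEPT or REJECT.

Answer: ACCEPT

Trace:
initial (ε-close {0}): {0,1,2,4,6,8}
'd' @ 1: {1,2,3,4,6,8}
'd' @ 2: {1,2,3,4,6,8}
'd' @ 3: {1,2,3,4,6,8}
'e' @ 4: {5,7}  [accepting]
final: {5,7}; accept 5 in set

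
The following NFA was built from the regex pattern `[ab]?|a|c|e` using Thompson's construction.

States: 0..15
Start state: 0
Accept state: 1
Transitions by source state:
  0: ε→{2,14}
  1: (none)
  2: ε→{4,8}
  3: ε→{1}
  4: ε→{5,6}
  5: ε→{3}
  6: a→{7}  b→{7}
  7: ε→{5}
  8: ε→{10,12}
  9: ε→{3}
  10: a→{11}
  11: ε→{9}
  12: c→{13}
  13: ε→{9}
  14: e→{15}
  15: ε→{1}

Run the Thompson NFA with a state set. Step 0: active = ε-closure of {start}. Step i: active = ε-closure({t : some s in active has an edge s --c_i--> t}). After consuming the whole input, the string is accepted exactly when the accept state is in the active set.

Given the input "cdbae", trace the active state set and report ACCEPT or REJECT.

S₀ = ε-closure({0}) = {0,1,2,3,4,5,6,8,10,12,14}
'c' @ 1: {1,3,9,13}  (accept∈set)
'd' @ 2: {}  — dead — no transitions
rest 'bae' ignored (set empty)
end set {} — state 1 not in

Answer: REJECT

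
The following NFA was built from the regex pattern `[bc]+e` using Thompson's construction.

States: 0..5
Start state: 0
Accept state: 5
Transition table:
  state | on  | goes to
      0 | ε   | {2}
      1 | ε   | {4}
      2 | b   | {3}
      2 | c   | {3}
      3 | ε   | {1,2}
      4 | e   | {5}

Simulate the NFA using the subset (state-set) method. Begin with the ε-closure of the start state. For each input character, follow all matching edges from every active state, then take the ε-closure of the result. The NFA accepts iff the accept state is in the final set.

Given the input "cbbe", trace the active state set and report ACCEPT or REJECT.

start: ε-closure({0}) = {0,2}
'c' @ 1: {1,2,3,4}
'b' @ 2: {1,2,3,4}
'b' @ 3: {1,2,3,4}
'e' @ 4: {5}  [accepting]
after full input: {5}  (accept=5 in)

Answer: ACCEPT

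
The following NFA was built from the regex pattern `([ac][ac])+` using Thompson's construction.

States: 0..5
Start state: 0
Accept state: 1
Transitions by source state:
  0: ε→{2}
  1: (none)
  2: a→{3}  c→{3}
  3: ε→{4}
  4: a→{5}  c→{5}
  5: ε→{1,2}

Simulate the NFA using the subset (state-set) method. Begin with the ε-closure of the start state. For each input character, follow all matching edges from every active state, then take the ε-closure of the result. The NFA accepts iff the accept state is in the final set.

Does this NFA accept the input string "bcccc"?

Answer: REJECT

Derivation:
start: ε-closure({0}) = {0,2}
'b' @ 1: {}  — dead — no transitions
rest 'cccc' ignored (set empty)
after full input: {}  (accept=1 not in)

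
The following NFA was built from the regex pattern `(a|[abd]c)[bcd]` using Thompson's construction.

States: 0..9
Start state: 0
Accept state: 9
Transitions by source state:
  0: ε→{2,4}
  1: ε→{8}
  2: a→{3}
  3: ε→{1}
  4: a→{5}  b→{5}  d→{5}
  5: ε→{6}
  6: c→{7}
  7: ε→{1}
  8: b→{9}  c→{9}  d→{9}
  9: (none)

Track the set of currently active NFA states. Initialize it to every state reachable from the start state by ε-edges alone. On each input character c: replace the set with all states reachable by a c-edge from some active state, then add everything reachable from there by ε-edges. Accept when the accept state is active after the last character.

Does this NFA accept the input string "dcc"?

S₀ = ε-closure({0}) = {0,2,4}
'd' @ 1: {5,6}
'c' @ 2: {1,7,8}
'c' @ 3: {9}  [accepting]
end set {9} — state 9 in

Answer: ACCEPT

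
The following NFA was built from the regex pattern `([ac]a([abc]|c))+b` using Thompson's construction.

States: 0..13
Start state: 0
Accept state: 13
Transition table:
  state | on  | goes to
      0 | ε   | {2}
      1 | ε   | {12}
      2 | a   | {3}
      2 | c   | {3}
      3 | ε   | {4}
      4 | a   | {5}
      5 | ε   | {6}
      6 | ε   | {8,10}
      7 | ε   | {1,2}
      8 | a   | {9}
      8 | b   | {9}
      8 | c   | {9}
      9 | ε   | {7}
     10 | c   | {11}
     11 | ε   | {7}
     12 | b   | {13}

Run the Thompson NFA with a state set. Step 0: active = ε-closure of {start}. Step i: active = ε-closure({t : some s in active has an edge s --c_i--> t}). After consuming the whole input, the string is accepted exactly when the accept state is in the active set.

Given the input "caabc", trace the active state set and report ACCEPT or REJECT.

Answer: REJECT

Steps:
initial (ε-close {0}): {0,2}
'c' @ 1: {3,4}
'a' @ 2: {5,6,8,10}
'a' @ 3: {1,2,7,9,12}
'b' @ 4: {13}  [accepting]
'c' @ 5: {}  — dead — no transitions
end set {} — state 13 not in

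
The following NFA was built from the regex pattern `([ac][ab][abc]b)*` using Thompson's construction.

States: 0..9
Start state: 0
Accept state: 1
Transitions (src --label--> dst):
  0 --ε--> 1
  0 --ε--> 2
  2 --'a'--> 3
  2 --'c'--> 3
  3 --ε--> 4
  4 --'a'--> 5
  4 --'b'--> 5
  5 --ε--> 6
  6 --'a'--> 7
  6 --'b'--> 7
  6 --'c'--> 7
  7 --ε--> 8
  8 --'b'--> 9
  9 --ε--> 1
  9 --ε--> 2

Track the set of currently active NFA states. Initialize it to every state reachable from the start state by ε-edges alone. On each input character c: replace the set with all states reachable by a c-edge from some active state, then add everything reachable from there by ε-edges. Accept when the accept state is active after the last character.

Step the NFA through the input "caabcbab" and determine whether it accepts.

initial (ε-close {0}): {0,1,2}
'c' @ 1: {3,4}
'a' @ 2: {5,6}
'a' @ 3: {7,8}
'b' @ 4: {1,2,9}  [accepting]
'c' @ 5: {3,4}
'b' @ 6: {5,6}
'a' @ 7: {7,8}
'b' @ 8: {1,2,9}  [accepting]
after full input: {1,2,9}  (accept=1 in)

Answer: ACCEPT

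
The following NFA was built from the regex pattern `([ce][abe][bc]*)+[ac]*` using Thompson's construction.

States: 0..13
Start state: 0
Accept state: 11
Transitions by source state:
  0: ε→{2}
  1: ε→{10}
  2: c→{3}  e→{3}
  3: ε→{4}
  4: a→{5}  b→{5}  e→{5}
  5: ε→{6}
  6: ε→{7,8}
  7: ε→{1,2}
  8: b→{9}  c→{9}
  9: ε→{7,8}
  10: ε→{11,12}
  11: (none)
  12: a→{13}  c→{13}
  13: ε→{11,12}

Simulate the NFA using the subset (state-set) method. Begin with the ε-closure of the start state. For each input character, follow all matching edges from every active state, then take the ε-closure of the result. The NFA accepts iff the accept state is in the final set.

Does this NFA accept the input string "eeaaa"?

Answer: ACCEPT

Steps:
start: ε-closure({0}) = {0,2}
'e' @ 1: {3,4}
'e' @ 2: {1,2,5,6,7,8,10,11,12}  ✓accept
'a' @ 3: {11,12,13}  ✓accept
'a' @ 4: {11,12,13}  ✓accept
'a' @ 5: {11,12,13}  ✓accept
end set {11,12,13} — state 11 in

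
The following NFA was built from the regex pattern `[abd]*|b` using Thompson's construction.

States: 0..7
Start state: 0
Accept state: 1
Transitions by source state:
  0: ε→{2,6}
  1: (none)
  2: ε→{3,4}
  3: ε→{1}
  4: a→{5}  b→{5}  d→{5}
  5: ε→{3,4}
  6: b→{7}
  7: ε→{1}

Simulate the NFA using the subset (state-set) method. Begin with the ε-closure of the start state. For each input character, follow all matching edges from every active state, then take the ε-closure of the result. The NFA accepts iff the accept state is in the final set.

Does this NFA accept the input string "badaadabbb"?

initial (ε-close {0}): {0,1,2,3,4,6}
'b' @ 1: {1,3,4,5,7}  [accepting]
'a' @ 2: {1,3,4,5}  [accepting]
'd' @ 3: {1,3,4,5}  [accepting]
'a' @ 4: {1,3,4,5}  [accepting]
'a' @ 5: {1,3,4,5}  [accepting]
'd' @ 6: {1,3,4,5}  [accepting]
'a' @ 7: {1,3,4,5}  [accepting]
'b' @ 8: {1,3,4,5}  [accepting]
'b' @ 9: {1,3,4,5}  [accepting]
'b' @ 10: {1,3,4,5}  [accepting]
after full input: {1,3,4,5}  (accept=1 in)

Answer: ACCEPT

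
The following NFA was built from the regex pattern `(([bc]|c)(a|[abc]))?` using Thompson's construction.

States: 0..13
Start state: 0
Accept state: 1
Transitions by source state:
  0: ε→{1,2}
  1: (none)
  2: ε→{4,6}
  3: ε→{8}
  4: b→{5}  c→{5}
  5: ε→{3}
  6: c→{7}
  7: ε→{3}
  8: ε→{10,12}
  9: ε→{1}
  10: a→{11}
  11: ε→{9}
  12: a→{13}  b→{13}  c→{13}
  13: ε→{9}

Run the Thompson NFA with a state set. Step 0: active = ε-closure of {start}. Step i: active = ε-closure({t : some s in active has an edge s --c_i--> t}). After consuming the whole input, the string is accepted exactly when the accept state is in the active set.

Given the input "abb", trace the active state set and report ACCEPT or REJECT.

start: ε-closure({0}) = {0,1,2,4,6}
'a' @ 1: {}  — state set empty
rest 'bb' ignored (set empty)
final: {}; accept 1 not in set

Answer: REJECT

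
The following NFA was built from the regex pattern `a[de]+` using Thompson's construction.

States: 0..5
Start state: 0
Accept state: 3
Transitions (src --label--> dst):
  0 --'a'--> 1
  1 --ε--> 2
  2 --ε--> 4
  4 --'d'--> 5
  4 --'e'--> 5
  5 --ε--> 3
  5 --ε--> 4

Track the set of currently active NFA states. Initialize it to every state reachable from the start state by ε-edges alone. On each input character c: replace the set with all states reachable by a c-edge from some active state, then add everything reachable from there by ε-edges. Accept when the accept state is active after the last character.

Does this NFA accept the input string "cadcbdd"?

Answer: REJECT

Derivation:
initial (ε-close {0}): {0}
'c' @ 1: {}  — no active states
rest 'adcbdd' ignored (set empty)
final: {}; accept 3 not in set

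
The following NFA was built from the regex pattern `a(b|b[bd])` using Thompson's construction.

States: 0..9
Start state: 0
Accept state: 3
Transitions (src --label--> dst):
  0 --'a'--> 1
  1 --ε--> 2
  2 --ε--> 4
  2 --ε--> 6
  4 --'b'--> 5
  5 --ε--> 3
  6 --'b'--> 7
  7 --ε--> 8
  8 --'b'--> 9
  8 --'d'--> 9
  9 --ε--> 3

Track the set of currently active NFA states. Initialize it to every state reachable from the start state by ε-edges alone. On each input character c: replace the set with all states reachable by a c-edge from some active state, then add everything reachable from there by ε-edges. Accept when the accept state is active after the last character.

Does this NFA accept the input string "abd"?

initial (ε-close {0}): {0}
'a' @ 1: {1,2,4,6}
'b' @ 2: {3,5,7,8}  [accepting]
'd' @ 3: {3,9}  [accepting]
end set {3,9} — state 3 in

Answer: ACCEPT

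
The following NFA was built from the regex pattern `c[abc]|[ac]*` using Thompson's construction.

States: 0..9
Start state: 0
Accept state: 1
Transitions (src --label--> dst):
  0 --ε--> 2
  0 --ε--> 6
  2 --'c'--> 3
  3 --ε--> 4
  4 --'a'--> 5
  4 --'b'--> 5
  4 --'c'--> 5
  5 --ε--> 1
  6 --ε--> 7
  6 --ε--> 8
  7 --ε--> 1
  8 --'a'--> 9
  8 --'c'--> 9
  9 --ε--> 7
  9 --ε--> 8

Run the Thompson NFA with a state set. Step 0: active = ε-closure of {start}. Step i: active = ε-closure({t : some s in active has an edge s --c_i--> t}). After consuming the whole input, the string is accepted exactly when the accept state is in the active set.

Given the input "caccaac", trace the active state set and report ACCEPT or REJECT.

Answer: ACCEPT

Trace:
start: ε-closure({0}) = {0,1,2,6,7,8}
'c' @ 1: {1,3,4,7,8,9}  (accept∈set)
'a' @ 2: {1,5,7,8,9}  (accept∈set)
'c' @ 3: {1,7,8,9}  (accept∈set)
'c' @ 4: {1,7,8,9}  (accept∈set)
'a' @ 5: {1,7,8,9}  (accept∈set)
'a' @ 6: {1,7,8,9}  (accept∈set)
'c' @ 7: {1,7,8,9}  (accept∈set)
final: {1,7,8,9}; accept 1 in set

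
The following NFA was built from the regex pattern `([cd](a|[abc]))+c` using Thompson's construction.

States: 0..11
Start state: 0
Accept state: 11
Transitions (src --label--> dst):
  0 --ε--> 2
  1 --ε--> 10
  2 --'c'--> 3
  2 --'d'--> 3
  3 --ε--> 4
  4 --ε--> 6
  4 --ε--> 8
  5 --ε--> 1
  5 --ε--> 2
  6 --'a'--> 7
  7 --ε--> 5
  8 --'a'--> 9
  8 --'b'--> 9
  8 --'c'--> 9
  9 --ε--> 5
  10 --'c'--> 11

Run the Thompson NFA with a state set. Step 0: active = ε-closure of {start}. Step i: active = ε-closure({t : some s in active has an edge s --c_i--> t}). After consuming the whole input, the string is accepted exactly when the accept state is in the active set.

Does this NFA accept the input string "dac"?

initial (ε-close {0}): {0,2}
'd' @ 1: {3,4,6,8}
'a' @ 2: {1,2,5,7,9,10}
'c' @ 3: {3,4,6,8,11}  (accept∈set)
after full input: {3,4,6,8,11}  (accept=11 in)

Answer: ACCEPT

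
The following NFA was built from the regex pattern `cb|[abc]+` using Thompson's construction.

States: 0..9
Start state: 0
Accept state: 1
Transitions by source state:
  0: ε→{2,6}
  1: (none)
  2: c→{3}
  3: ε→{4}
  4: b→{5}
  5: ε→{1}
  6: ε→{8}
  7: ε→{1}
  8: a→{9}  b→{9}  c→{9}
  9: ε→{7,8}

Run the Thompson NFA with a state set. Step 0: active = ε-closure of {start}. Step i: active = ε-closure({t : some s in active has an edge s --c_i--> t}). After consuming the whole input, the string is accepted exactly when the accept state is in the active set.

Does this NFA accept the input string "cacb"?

initial (ε-close {0}): {0,2,6,8}
'c' @ 1: {1,3,4,7,8,9}  (accept∈set)
'a' @ 2: {1,7,8,9}  (accept∈set)
'c' @ 3: {1,7,8,9}  (accept∈set)
'b' @ 4: {1,7,8,9}  (accept∈set)
end set {1,7,8,9} — state 1 in

Answer: ACCEPT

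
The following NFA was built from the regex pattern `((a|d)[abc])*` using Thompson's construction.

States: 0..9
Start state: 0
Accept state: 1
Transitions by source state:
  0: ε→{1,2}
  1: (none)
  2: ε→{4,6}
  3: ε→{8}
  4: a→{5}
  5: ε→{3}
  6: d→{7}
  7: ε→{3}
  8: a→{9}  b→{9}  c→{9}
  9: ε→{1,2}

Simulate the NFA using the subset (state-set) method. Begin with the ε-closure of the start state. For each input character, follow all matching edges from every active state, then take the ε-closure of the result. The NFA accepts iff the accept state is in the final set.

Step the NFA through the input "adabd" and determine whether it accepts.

Answer: REJECT

Derivation:
start: ε-closure({0}) = {0,1,2,4,6}
'a' @ 1: {3,5,8}
'd' @ 2: {}  — no active states
rest 'abd' ignored (set empty)
final: {}; accept 1 not in set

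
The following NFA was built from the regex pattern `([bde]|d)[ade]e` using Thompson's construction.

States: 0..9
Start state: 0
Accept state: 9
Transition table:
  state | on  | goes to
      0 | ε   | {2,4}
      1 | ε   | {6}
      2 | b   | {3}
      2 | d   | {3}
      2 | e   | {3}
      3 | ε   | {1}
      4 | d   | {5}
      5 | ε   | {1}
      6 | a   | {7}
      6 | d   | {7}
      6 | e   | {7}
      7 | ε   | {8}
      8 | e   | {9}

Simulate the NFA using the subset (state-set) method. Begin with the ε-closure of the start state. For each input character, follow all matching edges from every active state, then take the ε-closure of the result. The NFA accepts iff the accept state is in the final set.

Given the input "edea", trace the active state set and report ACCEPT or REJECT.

Answer: REJECT

Trace:
start: ε-closure({0}) = {0,2,4}
'e' @ 1: {1,3,6}
'd' @ 2: {7,8}
'e' @ 3: {9}  (accept∈set)
'a' @ 4: {}  — no active states
final: {}; accept 9 not in set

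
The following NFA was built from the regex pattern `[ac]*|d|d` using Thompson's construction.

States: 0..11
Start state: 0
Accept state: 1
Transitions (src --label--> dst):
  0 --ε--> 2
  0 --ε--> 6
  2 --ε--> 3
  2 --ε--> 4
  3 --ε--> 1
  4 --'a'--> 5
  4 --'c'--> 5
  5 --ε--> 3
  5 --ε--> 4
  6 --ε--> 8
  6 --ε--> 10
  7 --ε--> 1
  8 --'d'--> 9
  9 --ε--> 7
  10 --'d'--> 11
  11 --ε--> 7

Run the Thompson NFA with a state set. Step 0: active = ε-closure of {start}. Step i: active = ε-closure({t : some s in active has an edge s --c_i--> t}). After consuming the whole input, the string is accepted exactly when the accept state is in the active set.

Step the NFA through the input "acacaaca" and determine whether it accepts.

initial (ε-close {0}): {0,1,2,3,4,6,8,10}
'a' @ 1: {1,3,4,5}  ✓accept
'c' @ 2: {1,3,4,5}  ✓accept
'a' @ 3: {1,3,4,5}  ✓accept
'c' @ 4: {1,3,4,5}  ✓accept
'a' @ 5: {1,3,4,5}  ✓accept
'a' @ 6: {1,3,4,5}  ✓accept
'c' @ 7: {1,3,4,5}  ✓accept
'a' @ 8: {1,3,4,5}  ✓accept
final: {1,3,4,5}; accept 1 in set

Answer: ACCEPT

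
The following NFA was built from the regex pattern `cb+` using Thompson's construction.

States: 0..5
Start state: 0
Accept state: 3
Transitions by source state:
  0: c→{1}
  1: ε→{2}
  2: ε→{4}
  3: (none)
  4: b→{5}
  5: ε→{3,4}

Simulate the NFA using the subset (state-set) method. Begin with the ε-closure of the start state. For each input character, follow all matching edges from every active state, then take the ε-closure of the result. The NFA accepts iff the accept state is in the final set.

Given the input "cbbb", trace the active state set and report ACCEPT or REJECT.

Answer: ACCEPT

Trace:
start: ε-closure({0}) = {0}
'c' @ 1: {1,2,4}
'b' @ 2: {3,4,5}  [accepting]
'b' @ 3: {3,4,5}  [accepting]
'b' @ 4: {3,4,5}  [accepting]
final: {3,4,5}; accept 3 in set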